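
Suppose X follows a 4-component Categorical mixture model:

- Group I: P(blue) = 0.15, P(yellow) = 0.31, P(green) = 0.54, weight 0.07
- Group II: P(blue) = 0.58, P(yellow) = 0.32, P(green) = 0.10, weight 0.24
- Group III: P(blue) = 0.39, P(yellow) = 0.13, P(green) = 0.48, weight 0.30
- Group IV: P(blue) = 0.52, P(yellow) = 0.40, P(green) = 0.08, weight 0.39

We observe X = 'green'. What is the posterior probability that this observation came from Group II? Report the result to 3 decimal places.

0.101

The responsibility of component k is w_k f_k(x) divided by Σ_j w_j f_j(x).
Evaluate each component's likelihood at the observed value:
  p_I = 0.54
  p_II = 0.1
  p_III = 0.48
  p_IV = 0.08
Multiply by the mixture weights:
  w_I·p_I = 0.07 × 0.54 = 0.0378
  w_II·p_II = 0.24 × 0.1 = 0.024
  w_III·p_III = 0.30 × 0.48 = 0.144
  w_IV·p_IV = 0.39 × 0.08 = 0.0312
Denominator: 0.0378 + 0.024 + 0.144 + 0.0312 = 0.237
P(Group II | 'green') = 0.024 / 0.237 ≈ 0.101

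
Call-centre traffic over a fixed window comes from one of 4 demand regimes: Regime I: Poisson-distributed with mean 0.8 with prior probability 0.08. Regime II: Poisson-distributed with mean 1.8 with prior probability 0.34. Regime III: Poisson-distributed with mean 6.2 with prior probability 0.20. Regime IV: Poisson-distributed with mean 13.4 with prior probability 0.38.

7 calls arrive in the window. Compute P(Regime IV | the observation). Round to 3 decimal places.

Apply Bayes' rule: the posterior for each component is proportional to its prior times its likelihood at x.
Component likelihoods at x = 7 calls:
  p_I = e^(−0.8)·0.8^7/7! = 1.86966e-05
  p_II = e^(−1.8)·1.8^7/7! = 0.00200792
  p_III = e^(−6.2)·6.2^7/7! = 0.141803
  p_IV = e^(−13.4)·13.4^7/7! = 0.0233215
Multiply by the mixture weights:
  w_I·p_I = 0.08 × 1.86966e-05 = 1.49573e-06
  w_II·p_II = 0.34 × 0.00200792 = 0.000682694
  w_III·p_III = 0.20 × 0.141803 = 0.0283606
  w_IV·p_IV = 0.38 × 0.0233215 = 0.00886218
Evidence: 1.49573e-06 + 0.000682694 + 0.0283606 + 0.00886218 = 0.037907
P(Regime IV | data) ≈ 0.234

0.234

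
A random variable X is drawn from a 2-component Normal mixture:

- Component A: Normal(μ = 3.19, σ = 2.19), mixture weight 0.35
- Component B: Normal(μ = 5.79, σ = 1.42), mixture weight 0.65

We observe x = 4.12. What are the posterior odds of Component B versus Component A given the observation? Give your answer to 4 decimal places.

1.5697

Posterior odds = (π_i f_i(x)) / (π_j f_j(x)); the normalising sum cancels.
Component likelihoods at x = 4.12:
  L_A = (1/(2.19·√(2π)))·exp(−(4.12−3.19)²/(2·2.19²)) = 0.182165·exp(-0.09017) = 0.166459
  L_B = (1/(1.42·√(2π)))·exp(−(4.12−5.79)²/(2·1.42²)) = 0.280945·exp(-0.69155) = 0.140697
Odds = (0.65/0.35) × (0.140697/0.166459) = 1.85714 × 0.845233 ≈ 1.5697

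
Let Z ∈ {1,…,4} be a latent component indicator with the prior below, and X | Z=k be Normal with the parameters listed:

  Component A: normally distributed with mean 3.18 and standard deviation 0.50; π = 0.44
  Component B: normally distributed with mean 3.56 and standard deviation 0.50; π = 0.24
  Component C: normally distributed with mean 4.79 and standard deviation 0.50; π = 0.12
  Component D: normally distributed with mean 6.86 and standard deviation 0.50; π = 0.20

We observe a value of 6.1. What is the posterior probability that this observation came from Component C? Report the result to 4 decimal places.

By Bayes' theorem, P(k | x) = π_k f_k(x) / Σ_j π_j f_j(x).
Evaluate each component's likelihood at the observed value:
  L_A = (1/(0.50·√(2π)))·exp(−(6.1−3.18)²/(2·0.50²)) = 0.797885·exp(-17.05280) = 3.13331e-08
  L_B = (1/(0.50·√(2π)))·exp(−(6.1−3.56)²/(2·0.50²)) = 0.797885·exp(-12.90320) = 1.98679e-06
  L_C = (1/(0.50·√(2π)))·exp(−(6.1−4.79)²/(2·0.50²)) = 0.797885·exp(-3.43220) = 0.0257843
  L_D = (1/(0.50·√(2π)))·exp(−(6.1−6.86)²/(2·0.50²)) = 0.797885·exp(-1.15520) = 0.251329
Prior × likelihood for each component:
  π_A·L_A = 0.44 × 3.13331e-08 = 1.37866e-08
  π_B·L_B = 0.24 × 1.98679e-06 = 4.76829e-07
  π_C·L_C = 0.12 × 0.0257843 = 0.00309411
  π_D·L_D = 0.20 × 0.251329 = 0.0502659
Marginal: 1.37866e-08 + 4.76829e-07 + 0.00309411 + 0.0502659 = 0.0533605
Responsibility of Component C: 0.00309411 / 0.0533605 ≈ 0.0580

0.0580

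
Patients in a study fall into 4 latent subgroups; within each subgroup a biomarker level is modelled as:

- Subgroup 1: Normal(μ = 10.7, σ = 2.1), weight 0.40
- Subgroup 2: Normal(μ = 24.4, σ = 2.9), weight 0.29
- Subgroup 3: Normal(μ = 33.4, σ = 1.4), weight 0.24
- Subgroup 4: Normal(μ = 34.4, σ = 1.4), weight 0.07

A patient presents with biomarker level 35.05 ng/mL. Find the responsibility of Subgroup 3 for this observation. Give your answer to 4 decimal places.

The responsibility of component k is π_k f_k(x) divided by Σ_j π_j f_j(x).
Evaluate each component's likelihood at the observed value:
  p_1 = (1/(2.1·√(2π)))·exp(−(35.05−10.7)²/(2·2.1²)) = 0.189973·exp(-67.22477) = 1.21155e-30
  p_2 = (1/(2.9·√(2π)))·exp(−(35.05−24.4)²/(2·2.9²)) = 0.137566·exp(-6.74331) = 0.000162155
  p_3 = (1/(1.4·√(2π)))·exp(−(35.05−33.4)²/(2·1.4²)) = 0.284959·exp(-0.69452) = 0.142285
  p_4 = (1/(1.4·√(2π)))·exp(−(35.05−34.4)²/(2·1.4²)) = 0.284959·exp(-0.10778) = 0.255843
Weight by the priors:
  π_1·p_1 = 0.40 × 1.21155e-30 = 4.84622e-31
  π_2·p_2 = 0.29 × 0.000162155 = 4.70248e-05
  π_3·p_3 = 0.24 × 0.142285 = 0.0341483
  π_4·p_4 = 0.07 × 0.255843 = 0.017909
Sum: 4.84622e-31 + 4.70248e-05 + 0.0341483 + 0.017909 = 0.0521043
P(Subgroup 3 | 35.05 ng/mL) = 0.0341483 / 0.0521043 ≈ 0.6554

0.6554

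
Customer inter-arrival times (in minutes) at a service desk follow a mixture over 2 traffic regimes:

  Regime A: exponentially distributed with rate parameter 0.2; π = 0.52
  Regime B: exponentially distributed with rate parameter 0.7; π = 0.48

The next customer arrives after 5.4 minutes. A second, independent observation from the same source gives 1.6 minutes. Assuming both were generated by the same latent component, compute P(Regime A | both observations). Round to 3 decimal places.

P(component k | x) = π_k·f_k(x) / marginal(x), where marginal(x) = Σ_j π_j·f_j(x).
Since both observations come from the same component, the likelihood for component k is f_k(x₁)·f_k(x₂).
  L_A = [0.0679191] × [0.14523] = 0.00986388
  L_B = [0.0159759] × [0.228396] = 0.00364883
Prior × likelihood for each component:
  π_A·L_A = 0.52 × 0.00986388 = 0.00512922
  π_B·L_B = 0.48 × 0.00364883 = 0.00175144
Sum: 0.00512922 + 0.00175144 = 0.00688065
P(Regime A | x₁,x₂) ≈ 0.745

0.745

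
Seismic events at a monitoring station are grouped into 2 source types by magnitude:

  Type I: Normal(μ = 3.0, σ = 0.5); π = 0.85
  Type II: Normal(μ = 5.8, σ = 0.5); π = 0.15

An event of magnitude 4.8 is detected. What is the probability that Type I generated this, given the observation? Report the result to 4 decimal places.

By Bayes' theorem, P(k | x) = w_k f_k(x) / Σ_j w_j f_j(x).
Evaluate each component's likelihood at the observed value:
  p_I = 0.0012238
  p_II = 0.107982
Weight by the priors:
  w_I·p_I = 0.85 × 0.0012238 = 0.00104023
  w_II·p_II = 0.15 × 0.107982 = 0.0161973
Sum: 0.00104023 + 0.0161973 = 0.0172375
P(Type I | the observation) = 0.00104023 / 0.0172375 ≈ 0.0603

0.0603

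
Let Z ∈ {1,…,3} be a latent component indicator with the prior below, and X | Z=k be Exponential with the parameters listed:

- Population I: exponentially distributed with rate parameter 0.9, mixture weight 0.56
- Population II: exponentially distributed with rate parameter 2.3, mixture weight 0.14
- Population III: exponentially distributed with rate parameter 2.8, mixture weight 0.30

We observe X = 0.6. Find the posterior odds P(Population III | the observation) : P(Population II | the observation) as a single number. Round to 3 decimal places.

1.933

Only the two components matter; the odds are (P(Z=i) f_i(x)) / (P(Z=j) f_j(x)).
Evaluate each component's likelihood at the observed value:
  p_I = 0.9·e^(−0.9·0.6) = 0.9·e^(−0.5400) = 0.524473
  p_II = 2.3·e^(−2.3·0.6) = 2.3·e^(−1.3800) = 0.578631
  p_III = 2.8·e^(−2.8·0.6) = 2.8·e^(−1.6800) = 0.521847
Posterior odds = (P(Z=III)·p_III) / (P(Z=II)·p_II) = (0.30·0.521847) / (0.14·0.578631) = 0.156554 / 0.0810083 ≈ 1.933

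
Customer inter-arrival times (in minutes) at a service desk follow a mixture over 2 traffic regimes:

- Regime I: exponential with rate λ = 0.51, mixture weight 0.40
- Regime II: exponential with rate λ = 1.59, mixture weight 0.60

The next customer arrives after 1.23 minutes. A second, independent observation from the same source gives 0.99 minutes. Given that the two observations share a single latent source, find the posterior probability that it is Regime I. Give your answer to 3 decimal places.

Apply Bayes' rule: the posterior for each component is proportional to its prior times its likelihood at x.
Since both observations come from the same component, the likelihood for component k is f_k(x₁)·f_k(x₂).
  L_I = [0.51·e^(−0.51·1.23) = 0.51·e^(−0.6273) = 0.272356] × [0.307819] = 0.0838363
  L_II = [1.59·e^(−1.59·1.23) = 1.59·e^(−1.9557) = 0.22493] × [0.329438] = 0.0741006
Multiply by the mixture weights:
  w_I·L_I = 0.40 × 0.0838363 = 0.0335345
  w_II·L_II = 0.60 × 0.0741006 = 0.0444603
Normaliser: 0.0335345 + 0.0444603 = 0.0779949
So the posterior for Regime I is 0.0335345 / 0.0779949 ≈ 0.430.

0.430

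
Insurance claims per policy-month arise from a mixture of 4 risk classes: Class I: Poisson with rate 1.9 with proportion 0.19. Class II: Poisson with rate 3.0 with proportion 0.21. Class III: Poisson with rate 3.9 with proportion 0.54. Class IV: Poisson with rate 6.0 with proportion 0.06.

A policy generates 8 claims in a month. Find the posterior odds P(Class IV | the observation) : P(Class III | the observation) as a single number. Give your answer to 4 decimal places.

The posterior odds equal the prior odds times the likelihood ratio: (P(Z=i)/P(Z=j))·(f_i(x)/f_j(x)).
Evaluate each component's likelihood at the observed value:
  p_I = 0.000630012
  p_II = 0.00810151
  p_III = 0.0268688
  p_IV = 0.103258
Odds = (0.06/0.54) × (0.103258/0.0268688) = 0.111111 × 3.84304 ≈ 0.4270

0.4270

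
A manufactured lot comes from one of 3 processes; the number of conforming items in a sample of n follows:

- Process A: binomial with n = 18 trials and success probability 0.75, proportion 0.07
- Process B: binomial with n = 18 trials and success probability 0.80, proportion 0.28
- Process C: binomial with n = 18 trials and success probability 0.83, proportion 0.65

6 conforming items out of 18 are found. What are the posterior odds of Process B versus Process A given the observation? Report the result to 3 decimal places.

Posterior odds = (π_i f_i(x)) / (π_j f_j(x)); the normalising sum cancels.
Binomial probabilities:
  p_A = C(18,6)·0.75^6·0.25^12 = 18564·0.177979·5.96046e-08 = 0.000196933
  p_B = C(18,6)·0.80^6·0.20^12 = 18564·0.262144·4.096e-09 = 1.99329e-05
  p_C = C(18,6)·0.83^6·0.17^12 = 18564·0.32694·5.82622e-10 = 3.53612e-06
Posterior odds = (π_B·p_B) / (π_A·p_A) = (0.28·1.99329e-05) / (0.07·0.000196933) = 5.58122e-06 / 1.37853e-05 ≈ 0.405

0.405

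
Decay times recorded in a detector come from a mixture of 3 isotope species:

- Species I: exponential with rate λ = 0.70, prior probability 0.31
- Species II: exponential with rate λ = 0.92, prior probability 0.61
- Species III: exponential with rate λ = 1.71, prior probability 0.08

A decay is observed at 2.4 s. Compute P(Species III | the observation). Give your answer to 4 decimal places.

0.0216

The responsibility of component k is π_k f_k(x) divided by Σ_j π_j f_j(x).
Component likelihoods at x = 2.4 s:
  f_I = 0.70·e^(−0.70·2.4) = 0.70·e^(−1.6800) = 0.130462
  f_II = 0.92·e^(−0.92·2.4) = 0.92·e^(−2.2080) = 0.101127
  f_III = 1.71·e^(−1.71·2.4) = 1.71·e^(−4.1040) = 0.0282261
Multiply by the mixture weights:
  π_I·f_I = 0.31 × 0.130462 = 0.0404432
  π_II·f_II = 0.61 × 0.101127 = 0.0616873
  π_III·f_III = 0.08 × 0.0282261 = 0.00225809
Normaliser: 0.0404432 + 0.0616873 + 0.00225809 = 0.104388
P(Species III | data) ≈ 0.0216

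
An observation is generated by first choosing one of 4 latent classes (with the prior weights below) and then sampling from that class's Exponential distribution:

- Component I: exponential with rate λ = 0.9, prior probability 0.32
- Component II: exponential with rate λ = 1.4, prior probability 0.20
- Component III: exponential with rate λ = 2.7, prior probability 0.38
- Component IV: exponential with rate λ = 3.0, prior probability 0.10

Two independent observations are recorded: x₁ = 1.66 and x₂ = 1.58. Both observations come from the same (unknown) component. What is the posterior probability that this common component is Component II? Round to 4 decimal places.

Posterior ∝ prior × likelihood, so P(k | x) ∝ P(Z=k) f_k(x); normalise over all components.
Since both observations come from the same component, the likelihood for component k is f_k(x₁)·f_k(x₂).
  L_I = [0.9·e^(−0.9·1.66) = 0.9·e^(−1.4940) = 0.202026] × [0.217108] = 0.0438614
  L_II = [1.4·e^(−1.4·1.66) = 1.4·e^(−2.3240) = 0.137034] × [0.153274] = 0.0210037
  L_III = [2.7·e^(−2.7·1.66) = 2.7·e^(−4.4820) = 0.0305391] × [0.0379021] = 0.0011575
  L_IV = [3.0·e^(−3.0·1.66) = 3.0·e^(−4.9800) = 0.0206222] × [0.0262159] = 0.00054063
Weight by the priors:
  P(Z=I)·L_I = 0.32 × 0.0438614 = 0.0140356
  P(Z=II)·L_II = 0.20 × 0.0210037 = 0.00420074
  P(Z=III)·L_III = 0.38 × 0.0011575 = 0.000439848
  P(Z=IV)·L_IV = 0.10 × 0.00054063 = 5.4063e-05
Denominator: 0.0140356 + 0.00420074 + 0.000439848 + 5.4063e-05 = 0.0187303
So the posterior for Component II is 0.00420074 / 0.0187303 ≈ 0.2243.

0.2243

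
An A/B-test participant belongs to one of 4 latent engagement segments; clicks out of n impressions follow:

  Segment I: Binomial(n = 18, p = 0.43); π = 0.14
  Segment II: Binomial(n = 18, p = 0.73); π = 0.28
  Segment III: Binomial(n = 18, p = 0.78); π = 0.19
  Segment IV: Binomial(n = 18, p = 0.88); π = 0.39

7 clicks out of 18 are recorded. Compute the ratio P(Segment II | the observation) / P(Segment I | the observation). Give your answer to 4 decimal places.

0.0219

Since P(k|x) ∝ π_k f_k(x), the posterior odds are π_i f_i(x) / (π_j f_j(x)).
Binomial probabilities:
  f_I = 0.178508
  f_II = 0.00195441
  f_III = 0.000326638
  f_IV = 9.66334e-07
0.000547235 / 0.0249911 ≈ 0.0219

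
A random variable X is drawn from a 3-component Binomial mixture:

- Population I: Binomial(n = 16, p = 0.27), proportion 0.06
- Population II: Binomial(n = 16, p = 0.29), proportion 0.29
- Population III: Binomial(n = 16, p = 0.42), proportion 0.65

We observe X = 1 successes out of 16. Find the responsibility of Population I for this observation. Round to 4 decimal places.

0.2017

By Bayes' theorem, P(k | x) = π_k f_k(x) / Σ_j π_j f_j(x).
Evaluate each component's likelihood at the observed value:
  p_I = C(16,1)·0.27^1·0.73^15 = 16·0.27·0.00890929 = 0.0384881
  p_II = C(16,1)·0.29^1·0.71^15 = 16·0.29·0.00587321 = 0.0272517
  p_III = C(16,1)·0.42^1·0.58^15 = 16·0.42·0.000282761 = 0.00190016
Prior × likelihood for each component:
  π_I·p_I = 0.06 × 0.0384881 = 0.00230929
  π_II·p_II = 0.29 × 0.0272517 = 0.00790299
  π_III·p_III = 0.65 × 0.00190016 = 0.0012351
Marginal: 0.00230929 + 0.00790299 + 0.0012351 = 0.0114474
P(Population I | x) = 0.00230929 / 0.0114474 ≈ 0.2017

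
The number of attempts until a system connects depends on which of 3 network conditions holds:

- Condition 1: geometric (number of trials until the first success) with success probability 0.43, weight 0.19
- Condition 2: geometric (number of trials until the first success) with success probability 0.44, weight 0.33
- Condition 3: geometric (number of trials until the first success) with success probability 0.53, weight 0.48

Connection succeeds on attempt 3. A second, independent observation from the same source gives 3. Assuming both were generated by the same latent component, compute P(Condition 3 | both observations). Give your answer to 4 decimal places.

P(component k | x) = π_k·f_k(x) / marginal(x), where marginal(x) = Σ_j π_j·f_j(x).
Since both observations come from the same component, the likelihood for component k is f_k(x₁)·f_k(x₂).
  p_1 = [0.139707] × [0.139707] = 0.019518
  p_2 = [0.137984] × [0.137984] = 0.0190396
  p_3 = [0.117077] × [0.117077] = 0.013707
Prior × likelihood for each component:
  π_1·p_1 = 0.19 × 0.019518 = 0.00370843
  π_2·p_2 = 0.33 × 0.0190396 = 0.00628306
  π_3·p_3 = 0.48 × 0.013707 = 0.00657937
Normaliser: 0.00370843 + 0.00628306 + 0.00657937 = 0.0165709
P(Condition 3 | x₁, x₂) = 0.00657937 / 0.0165709 ≈ 0.3970

0.3970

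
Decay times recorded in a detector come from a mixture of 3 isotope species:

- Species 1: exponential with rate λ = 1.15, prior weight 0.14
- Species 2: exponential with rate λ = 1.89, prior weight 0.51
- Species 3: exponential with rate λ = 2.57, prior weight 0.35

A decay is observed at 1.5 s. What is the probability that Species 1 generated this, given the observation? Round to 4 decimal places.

0.2750

Apply Bayes' rule: the posterior for each component is proportional to its prior times its likelihood at x.
Exponential densities:
  f_1 = 0.204899
  f_2 = 0.110978
  f_3 = 0.0544162
Unnormalised posteriors:
  P(Z=1)·f_1 = 0.14 × 0.204899 = 0.0286859
  P(Z=2)·f_2 = 0.51 × 0.110978 = 0.0565988
  P(Z=3)·f_3 = 0.35 × 0.0544162 = 0.0190457
Denominator: 0.0286859 + 0.0565988 + 0.0190457 = 0.10433
P(Species 1 | data) ≈ 0.2750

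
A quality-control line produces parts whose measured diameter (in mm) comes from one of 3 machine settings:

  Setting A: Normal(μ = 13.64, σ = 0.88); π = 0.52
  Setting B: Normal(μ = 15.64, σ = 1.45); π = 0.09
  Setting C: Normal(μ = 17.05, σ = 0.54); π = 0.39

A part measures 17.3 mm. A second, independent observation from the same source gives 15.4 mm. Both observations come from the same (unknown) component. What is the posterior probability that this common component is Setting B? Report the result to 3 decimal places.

The responsibility of component k is w_k f_k(x) divided by Σ_j w_j f_j(x).
Since both observations come from the same component, the likelihood for component k is f_k(x₁)·f_k(x₂).
  p_A = [7.94706e-05] × [0.0613534] = 4.87579e-06
  p_B = [0.14287] × [0.27139] = 0.0387735
  p_C = [0.663704] × [0.00693647] = 0.00460376
Prior × likelihood for each component:
  w_A·p_A = 0.52 × 4.87579e-06 = 2.53541e-06
  w_B·p_B = 0.09 × 0.0387735 = 0.00348962
  w_C·p_C = 0.39 × 0.00460376 = 0.00179547
Evidence: 2.53541e-06 + 0.00348962 + 0.00179547 = 0.00528762
So the posterior for Setting B is 0.00348962 / 0.00528762 ≈ 0.660.

0.660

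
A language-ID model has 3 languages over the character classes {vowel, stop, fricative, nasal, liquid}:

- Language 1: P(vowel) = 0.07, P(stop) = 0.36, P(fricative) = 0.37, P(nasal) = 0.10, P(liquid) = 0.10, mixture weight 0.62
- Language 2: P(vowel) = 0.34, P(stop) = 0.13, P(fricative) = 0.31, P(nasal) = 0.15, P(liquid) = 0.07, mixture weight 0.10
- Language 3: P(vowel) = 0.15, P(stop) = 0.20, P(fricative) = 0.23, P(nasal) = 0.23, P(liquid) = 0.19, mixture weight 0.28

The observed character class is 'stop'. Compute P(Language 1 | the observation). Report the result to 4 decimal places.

By Bayes' theorem, P(k | x) = w_k f_k(x) / Σ_j w_j f_j(x).
Categorical probabilities:
  L_1 = P(stop | comp) = 0.36
  L_2 = P(stop | comp) = 0.13
  L_3 = P(stop | comp) = 0.20
Multiply by the mixture weights:
  w_1·L_1 = 0.62 × 0.36 = 0.2232
  w_2·L_2 = 0.10 × 0.13 = 0.013
  w_3·L_3 = 0.28 × 0.2 = 0.056
Sum: 0.2232 + 0.013 + 0.056 = 0.2922
So the posterior for Language 1 is 0.2232 / 0.2922 ≈ 0.7639.

0.7639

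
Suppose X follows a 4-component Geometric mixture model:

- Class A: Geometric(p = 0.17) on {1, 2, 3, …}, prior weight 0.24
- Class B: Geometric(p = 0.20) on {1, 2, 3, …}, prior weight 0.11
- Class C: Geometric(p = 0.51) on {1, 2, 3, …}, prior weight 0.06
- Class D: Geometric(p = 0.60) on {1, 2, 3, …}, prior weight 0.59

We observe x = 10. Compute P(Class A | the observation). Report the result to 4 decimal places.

Apply Bayes' rule: the posterior for each component is proportional to its prior times its likelihood at x.
Component likelihoods at x = 10:
  f_A = 0.17·(1−0.17)^9 = 0.17·0.18694 = 0.0317798
  f_B = 0.20·(1−0.20)^9 = 0.20·0.134218 = 0.0268435
  f_C = 0.51·(1−0.51)^9 = 0.51·0.00162841 = 0.000830491
  f_D = 0.60·(1−0.60)^9 = 0.60·0.000262144 = 0.000157286
Weight by the priors:
  P(Z=A)·f_A = 0.24 × 0.0317798 = 0.00762716
  P(Z=B)·f_B = 0.11 × 0.0268435 = 0.00295279
  P(Z=C)·f_C = 0.06 × 0.000830491 = 4.98295e-05
  P(Z=D)·f_D = 0.59 × 0.000157286 = 9.2799e-05
Denominator: 0.00762716 + 0.00295279 + 4.98295e-05 + 9.2799e-05 = 0.0107226
P(Class A | the observation) = 0.00762716 / 0.0107226 ≈ 0.7113

0.7113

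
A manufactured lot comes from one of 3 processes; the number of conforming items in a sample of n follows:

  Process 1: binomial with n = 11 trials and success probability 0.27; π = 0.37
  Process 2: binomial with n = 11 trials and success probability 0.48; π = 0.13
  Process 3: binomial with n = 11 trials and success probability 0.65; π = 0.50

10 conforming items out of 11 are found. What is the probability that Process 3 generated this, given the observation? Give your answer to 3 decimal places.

0.981

Apply Bayes' rule: the posterior for each component is proportional to its prior times its likelihood at x.
Component likelihoods at x = 10 conforming items out of 11:
  f_1 = C(11,10)·0.27^10·0.73^1 = 11·2.05891e-06·0.73 = 1.65331e-05
  f_2 = C(11,10)·0.48^10·0.52^1 = 11·0.000649251·0.52 = 0.00371371
  f_3 = C(11,10)·0.65^10·0.35^1 = 11·0.0134627·0.35 = 0.0518316
Prior × likelihood for each component:
  π_1·f_1 = 0.37 × 1.65331e-05 = 6.11723e-06
  π_2·f_2 = 0.13 × 0.00371371 = 0.000482783
  π_3·f_3 = 0.50 × 0.0518316 = 0.0259158
Sum: 6.11723e-06 + 0.000482783 + 0.0259158 = 0.0264047
Responsibility of Process 3: 0.0259158 / 0.0264047 ≈ 0.981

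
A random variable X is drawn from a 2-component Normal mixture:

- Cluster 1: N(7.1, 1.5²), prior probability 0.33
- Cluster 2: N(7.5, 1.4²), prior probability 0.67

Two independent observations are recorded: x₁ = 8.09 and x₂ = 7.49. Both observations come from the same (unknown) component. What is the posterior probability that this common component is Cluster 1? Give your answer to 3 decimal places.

The responsibility of component k is P(Z=k) f_k(x) divided by Σ_j P(Z=j) f_j(x).
Since both observations come from the same component, the likelihood for component k is f_k(x₁)·f_k(x₂).
  p_1 = [0.213909] × [0.257122] = 0.0550008
  p_2 = [0.260745] × [0.284952] = 0.0742997
Unnormalised posteriors:
  P(Z=1)·p_1 = 0.33 × 0.0550008 = 0.0181503
  P(Z=2)·p_2 = 0.67 × 0.0742997 = 0.0497808
Marginal: 0.0181503 + 0.0497808 = 0.0679311
So the posterior for Cluster 1 is 0.0181503 / 0.0679311 ≈ 0.267.

0.267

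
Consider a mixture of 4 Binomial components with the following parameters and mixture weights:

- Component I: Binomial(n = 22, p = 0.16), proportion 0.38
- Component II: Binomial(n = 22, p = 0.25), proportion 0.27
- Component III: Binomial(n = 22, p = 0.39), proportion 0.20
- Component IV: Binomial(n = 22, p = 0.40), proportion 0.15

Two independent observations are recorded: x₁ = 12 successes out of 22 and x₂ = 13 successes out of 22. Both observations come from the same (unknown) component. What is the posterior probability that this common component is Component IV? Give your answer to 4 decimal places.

Posterior ∝ prior × likelihood, so P(k | x) ∝ P(Z=k) f_k(x); normalise over all components.
Since both observations come from the same component, the likelihood for component k is f_k(x₁)·f_k(x₂).
  f_I = [C(22,12)·0.16^12·0.84^10 = 646646·2.81475e-10·0.174901 = 3.18346e-05] × [4.66441e-06] = 1.4849e-10
  f_II = [C(22,12)·0.25^12·0.75^10 = 646646·5.96046e-08·0.0563135 = 0.0021705] × [0.000556538] = 1.20796e-06
  f_III = [C(22,12)·0.39^12·0.61^10 = 646646·1.23816e-05·0.00713343 = 0.0571137] × [0.0280887] = 0.00160425
  f_IV = [C(22,12)·0.40^12·0.60^10 = 646646·1.67772e-05·0.00604662 = 0.0655993] × [0.0336407] = 0.0022068
Prior × likelihood for each component:
  P(Z=I)·f_I = 0.38 × 1.4849e-10 = 5.6426e-11
  P(Z=II)·f_II = 0.27 × 1.20796e-06 = 3.2615e-07
  P(Z=III)·f_III = 0.20 × 0.00160425 = 0.00032085
  P(Z=IV)·f_IV = 0.15 × 0.0022068 = 0.00033102
Sum: 5.6426e-11 + 3.2615e-07 + 0.00032085 + 0.00033102 = 0.000652196
P(Component IV | x₁,x₂) ≈ 0.5075

0.5075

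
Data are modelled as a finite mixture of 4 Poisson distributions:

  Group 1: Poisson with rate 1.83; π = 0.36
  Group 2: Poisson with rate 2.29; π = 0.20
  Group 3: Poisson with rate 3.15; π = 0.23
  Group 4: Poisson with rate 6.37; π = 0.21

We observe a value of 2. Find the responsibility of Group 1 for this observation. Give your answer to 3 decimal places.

0.469

The responsibility of component k is π_k f_k(x) divided by Σ_j π_j f_j(x).
Evaluate each component's likelihood at the observed value:
  p_1 = 0.268604
  p_2 = 0.265526
  p_3 = 0.2126
  p_4 = 0.0347371
Weight by the priors:
  π_1·p_1 = 0.36 × 0.268604 = 0.0966976
  π_2·p_2 = 0.20 × 0.265526 = 0.0531051
  π_3·p_3 = 0.23 × 0.2126 = 0.048898
  π_4·p_4 = 0.21 × 0.0347371 = 0.00729478
Marginal: 0.0966976 + 0.0531051 + 0.048898 + 0.00729478 = 0.205996
Responsibility of Group 1: 0.0966976 / 0.205996 ≈ 0.469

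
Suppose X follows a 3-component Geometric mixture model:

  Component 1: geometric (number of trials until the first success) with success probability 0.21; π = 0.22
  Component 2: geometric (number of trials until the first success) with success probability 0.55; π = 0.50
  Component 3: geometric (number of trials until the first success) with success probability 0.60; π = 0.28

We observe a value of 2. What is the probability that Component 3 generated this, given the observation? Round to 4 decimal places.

P(component k | x) = π_k·f_k(x) / marginal(x), where marginal(x) = Σ_j π_j·f_j(x).
Geometric probabilities:
  p_1 = 0.21·(1−0.21)^1 = 0.21·0.79 = 0.1659
  p_2 = 0.55·(1−0.55)^1 = 0.55·0.45 = 0.2475
  p_3 = 0.60·(1−0.60)^1 = 0.60·0.4 = 0.24
Multiply by the mixture weights:
  π_1·p_1 = 0.22 × 0.1659 = 0.036498
  π_2·p_2 = 0.50 × 0.2475 = 0.12375
  π_3·p_3 = 0.28 × 0.24 = 0.0672
Sum: 0.036498 + 0.12375 + 0.0672 = 0.227448
So the posterior for Component 3 is 0.0672 / 0.227448 ≈ 0.2955.

0.2955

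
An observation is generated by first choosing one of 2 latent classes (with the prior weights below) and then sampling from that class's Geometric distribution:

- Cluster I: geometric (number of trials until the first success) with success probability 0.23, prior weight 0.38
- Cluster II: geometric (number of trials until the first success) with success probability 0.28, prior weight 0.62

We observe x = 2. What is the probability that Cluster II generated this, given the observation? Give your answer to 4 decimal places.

0.6500

Posterior ∝ prior × likelihood, so P(k | x) ∝ π_k f_k(x); normalise over all components.
Geometric probabilities:
  L_I = 0.23·(1−0.23)^1 = 0.23·0.77 = 0.1771
  L_II = 0.28·(1−0.28)^1 = 0.28·0.72 = 0.2016
Weight by the priors:
  π_I·L_I = 0.38 × 0.1771 = 0.067298
  π_II·L_II = 0.62 × 0.2016 = 0.124992
Evidence: 0.067298 + 0.124992 = 0.19229
So the posterior for Cluster II is 0.124992 / 0.19229 ≈ 0.6500.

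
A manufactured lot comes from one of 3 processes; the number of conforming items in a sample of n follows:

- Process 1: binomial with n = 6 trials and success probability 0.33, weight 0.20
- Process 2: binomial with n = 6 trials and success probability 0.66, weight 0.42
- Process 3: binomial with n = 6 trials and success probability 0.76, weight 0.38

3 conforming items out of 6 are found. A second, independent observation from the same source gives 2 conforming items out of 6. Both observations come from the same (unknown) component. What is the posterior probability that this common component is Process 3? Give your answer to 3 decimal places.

0.056

P(component k | x) = π_k·f_k(x) / marginal(x), where marginal(x) = Σ_j π_j·f_j(x).
Since both observations come from the same component, the likelihood for component k is f_k(x₁)·f_k(x₂).
  f_1 = [C(6,3)·0.33^3·0.67^3 = 20·0.035937·0.300763 = 0.21617] × [0.329169] = 0.0711565
  f_2 = [C(6,3)·0.66^3·0.34^3 = 20·0.287496·0.039304 = 0.225995] × [0.0873162] = 0.019733
  f_3 = [C(6,3)·0.76^3·0.24^3 = 20·0.438976·0.013824 = 0.121368] × [0.0287451] = 0.00348873
Prior × likelihood for each component:
  π_1·f_1 = 0.20 × 0.0711565 = 0.0142313
  π_2·f_2 = 0.42 × 0.019733 = 0.00828786
  π_3·f_3 = 0.38 × 0.00348873 = 0.00132572
Denominator: 0.0142313 + 0.00828786 + 0.00132572 = 0.0238449
P(Process 3 | data) ≈ 0.056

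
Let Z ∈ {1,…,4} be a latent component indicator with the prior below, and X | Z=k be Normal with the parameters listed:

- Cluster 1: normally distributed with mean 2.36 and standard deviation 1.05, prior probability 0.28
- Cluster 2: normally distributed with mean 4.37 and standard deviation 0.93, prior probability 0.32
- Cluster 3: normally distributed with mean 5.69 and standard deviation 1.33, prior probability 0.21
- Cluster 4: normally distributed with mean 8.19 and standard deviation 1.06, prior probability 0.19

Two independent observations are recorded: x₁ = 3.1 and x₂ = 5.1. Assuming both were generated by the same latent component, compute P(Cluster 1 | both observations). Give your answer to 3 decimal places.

P(component k | x) = π_k·f_k(x) / marginal(x), where marginal(x) = Σ_j π_j·f_j(x).
Since both observations come from the same component, the likelihood for component k is f_k(x₁)·f_k(x₂).
  f_1 = [(1/(1.05·√(2π)))·exp(−(3.1−2.36)²/(2·1.05²)) = 0.379945·exp(-0.24834) = 0.296392] × [0.0126192] = 0.00374023
  f_2 = [(1/(0.93·√(2π)))·exp(−(3.1−4.37)²/(2·0.93²)) = 0.428970·exp(-0.93242) = 0.168843] × [0.315235] = 0.0532251
  f_3 = [(1/(1.33·√(2π)))·exp(−(3.1−5.69)²/(2·1.33²)) = 0.299957·exp(-1.89612) = 0.0450384] × [0.271848] = 0.0122436
  f_4 = [(1/(1.06·√(2π)))·exp(−(3.1−8.19)²/(2·1.06²)) = 0.376361·exp(-11.52906) = 3.70338e-06] × [0.00537447] = 1.99037e-08
Multiply by the mixture weights:
  π_1·f_1 = 0.28 × 0.00374023 = 0.00104726
  π_2·f_2 = 0.32 × 0.0532251 = 0.017032
  π_3·f_3 = 0.21 × 0.0122436 = 0.00257116
  π_4·f_4 = 0.19 × 1.99037e-08 = 3.7817e-09
Marginal: 0.00104726 + 0.017032 + 0.00257116 + 3.7817e-09 = 0.0206504
So the posterior for Cluster 1 is 0.00104726 / 0.0206504 ≈ 0.051.

0.051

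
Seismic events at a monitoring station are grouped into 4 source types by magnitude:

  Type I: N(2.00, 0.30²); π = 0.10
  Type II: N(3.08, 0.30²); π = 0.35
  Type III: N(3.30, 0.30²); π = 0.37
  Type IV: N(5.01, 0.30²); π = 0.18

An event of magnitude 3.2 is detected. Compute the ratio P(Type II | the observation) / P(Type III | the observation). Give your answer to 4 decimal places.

Since P(k|x) ∝ P(Z=k) f_k(x), the posterior odds are P(Z=i) f_i(x) / (P(Z=j) f_j(x)).
Evaluate each component's likelihood at the observed value:
  p_I = (1/(0.30·√(2π)))·exp(−(3.2−2.00)²/(2·0.30²)) = 1.329808·exp(-8.00000) = 0.000446101
  p_II = (1/(0.30·√(2π)))·exp(−(3.2−3.08)²/(2·0.30²)) = 1.329808·exp(-0.08000) = 1.22757
  p_III = (1/(0.30·√(2π)))·exp(−(3.2−3.30)²/(2·0.30²)) = 1.329808·exp(-0.05556) = 1.25794
  p_IV = (1/(0.30·√(2π)))·exp(−(3.2−5.01)²/(2·0.30²)) = 1.329808·exp(-18.20056) = 1.65725e-08
0.429648 / 0.465439 ≈ 0.9231

0.9231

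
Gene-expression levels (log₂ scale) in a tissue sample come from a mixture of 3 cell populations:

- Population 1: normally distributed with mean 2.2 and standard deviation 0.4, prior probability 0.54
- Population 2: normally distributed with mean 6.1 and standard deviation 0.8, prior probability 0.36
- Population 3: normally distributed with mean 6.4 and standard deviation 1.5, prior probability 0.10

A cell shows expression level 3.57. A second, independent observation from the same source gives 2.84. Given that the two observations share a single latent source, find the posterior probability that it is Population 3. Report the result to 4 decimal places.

0.1442

By Bayes' theorem, P(k | x) = π_k f_k(x) / Σ_j π_j f_j(x).
Since both observations come from the same component, the likelihood for component k is f_k(x₁)·f_k(x₂).
  p_1 = [0.00282864] × [0.277302] = 0.000784387
  p_2 = [0.0033577] × [0.000123582] = 4.14951e-07
  p_3 = [0.0448622] × [0.0159108] = 0.000713792
Multiply by the mixture weights:
  π_1·p_1 = 0.54 × 0.000784387 = 0.000423569
  π_2·p_2 = 0.36 × 4.14951e-07 = 1.49382e-07
  π_3·p_3 = 0.10 × 0.000713792 = 7.13792e-05
Sum: 0.000423569 + 1.49382e-07 + 7.13792e-05 = 0.000495098
So the posterior for Population 3 is 7.13792e-05 / 0.000495098 ≈ 0.1442.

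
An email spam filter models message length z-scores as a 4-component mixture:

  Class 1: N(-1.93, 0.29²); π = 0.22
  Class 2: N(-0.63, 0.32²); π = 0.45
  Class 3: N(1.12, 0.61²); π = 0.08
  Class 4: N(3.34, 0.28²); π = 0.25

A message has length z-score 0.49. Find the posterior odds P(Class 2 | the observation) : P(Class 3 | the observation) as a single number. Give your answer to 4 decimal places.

0.0400

The posterior odds equal the prior odds times the likelihood ratio: (P(Z=i)/P(Z=j))·(f_i(x)/f_j(x)).
Evaluate each component's likelihood at the observed value:
  L_1 = 1.04043e-15
  L_2 = 0.00272713
  L_3 = 0.383672
  L_4 = 4.535e-23
Posterior odds = (P(Z=2)·L_2) / (P(Z=3)·L_3) = (0.45·0.00272713) / (0.08·0.383672) = 0.00122721 / 0.0306938 ≈ 0.0400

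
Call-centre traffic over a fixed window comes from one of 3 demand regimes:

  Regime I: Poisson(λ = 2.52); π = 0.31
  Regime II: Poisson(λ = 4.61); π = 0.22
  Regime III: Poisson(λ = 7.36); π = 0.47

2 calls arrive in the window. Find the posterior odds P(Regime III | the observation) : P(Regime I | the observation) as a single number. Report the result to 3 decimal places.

Since P(k|x) ∝ P(Z=k) f_k(x), the posterior odds are P(Z=i) f_i(x) / (P(Z=j) f_j(x)).
Evaluate each component's likelihood at the observed value:
  L_I = e^(−2.52)·2.52^2/2! = 0.255475
  L_II = e^(−4.61)·4.61^2/2! = 0.105749
  L_III = e^(−7.36)·7.36^2/2! = 0.0172313
Posterior odds = (P(Z=III)·L_III) / (P(Z=I)·L_I) = (0.47·0.0172313) / (0.31·0.255475) = 0.00809871 / 0.0791974 ≈ 0.102

0.102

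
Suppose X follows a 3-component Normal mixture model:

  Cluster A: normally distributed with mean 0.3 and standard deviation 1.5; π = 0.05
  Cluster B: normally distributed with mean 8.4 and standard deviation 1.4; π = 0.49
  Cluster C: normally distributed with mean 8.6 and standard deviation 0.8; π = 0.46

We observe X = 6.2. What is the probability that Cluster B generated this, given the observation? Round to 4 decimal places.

0.9408

P(component k | x) = w_k·f_k(x) / marginal(x), where marginal(x) = Σ_j w_j·f_j(x).
Normal densities:
  f_A = 0.000116228
  f_B = 0.0829013
  f_C = 0.00553981
Prior × likelihood for each component:
  w_A·f_A = 0.05 × 0.000116228 = 5.81139e-06
  w_B·f_B = 0.49 × 0.0829013 = 0.0406216
  w_C·f_C = 0.46 × 0.00553981 = 0.00254831
Denominator: 5.81139e-06 + 0.0406216 + 0.00254831 = 0.0431758
P(Cluster B | 6.2) = 0.0406216 / 0.0431758 ≈ 0.9408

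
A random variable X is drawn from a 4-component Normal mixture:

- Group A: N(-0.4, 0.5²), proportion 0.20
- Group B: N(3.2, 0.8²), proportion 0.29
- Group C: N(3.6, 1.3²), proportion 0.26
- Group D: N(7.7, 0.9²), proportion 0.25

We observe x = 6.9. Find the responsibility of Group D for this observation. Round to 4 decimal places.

By Bayes' theorem, P(k | x) = π_k f_k(x) / Σ_j π_j f_j(x).
Component likelihoods at x = 6.9:
  f_A = (1/(0.5·√(2π)))·exp(−(6.9−-0.4)²/(2·0.5²)) = 0.797885·exp(-106.58000) = 4.1194e-47
  f_B = (1/(0.8·√(2π)))·exp(−(6.9−3.2)²/(2·0.8²)) = 0.498678·exp(-10.69531) = 1.12955e-05
  f_C = (1/(1.3·√(2π)))·exp(−(6.9−3.6)²/(2·1.3²)) = 0.306879·exp(-3.22189) = 0.0122382
  f_D = (1/(0.9·√(2π)))·exp(−(6.9−7.7)²/(2·0.9²)) = 0.443269·exp(-0.39506) = 0.298603
Unnormalised posteriors:
  π_A·f_A = 0.20 × 4.1194e-47 = 8.2388e-48
  π_B·f_B = 0.29 × 1.12955e-05 = 3.27569e-06
  π_C·f_C = 0.26 × 0.0122382 = 0.00318192
  π_D·f_D = 0.25 × 0.298603 = 0.0746508
Sum: 8.2388e-48 + 3.27569e-06 + 0.00318192 + 0.0746508 = 0.077836
So the posterior for Group D is 0.0746508 / 0.077836 ≈ 0.9591.

0.9591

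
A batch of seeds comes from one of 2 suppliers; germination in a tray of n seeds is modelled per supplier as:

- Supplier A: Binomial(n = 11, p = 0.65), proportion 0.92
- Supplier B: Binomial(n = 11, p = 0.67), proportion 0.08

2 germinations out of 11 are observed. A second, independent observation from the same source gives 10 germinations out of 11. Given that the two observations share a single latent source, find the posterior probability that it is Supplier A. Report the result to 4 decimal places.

By Bayes' theorem, P(k | x) = P(Z=k) f_k(x) / Σ_j P(Z=j) f_j(x).
Since both observations come from the same component, the likelihood for component k is f_k(x₁)·f_k(x₂).
  f_A = [C(11,2)·0.65^2·0.35^9 = 55·0.4225·7.88156e-05 = 0.00183148] × [0.0518316] = 9.49284e-05
  f_B = [C(11,2)·0.67^2·0.33^9 = 55·0.4489·4.64115e-05 = 0.00114588] × [0.066169] = 7.58215e-05
Prior × likelihood for each component:
  P(Z=A)·f_A = 0.92 × 9.49284e-05 = 8.73341e-05
  P(Z=B)·f_B = 0.08 × 7.58215e-05 = 6.06572e-06
Evidence: 8.73341e-05 + 6.06572e-06 = 9.33998e-05
So the posterior for Supplier A is 8.73341e-05 / 9.33998e-05 ≈ 0.9351.

0.9351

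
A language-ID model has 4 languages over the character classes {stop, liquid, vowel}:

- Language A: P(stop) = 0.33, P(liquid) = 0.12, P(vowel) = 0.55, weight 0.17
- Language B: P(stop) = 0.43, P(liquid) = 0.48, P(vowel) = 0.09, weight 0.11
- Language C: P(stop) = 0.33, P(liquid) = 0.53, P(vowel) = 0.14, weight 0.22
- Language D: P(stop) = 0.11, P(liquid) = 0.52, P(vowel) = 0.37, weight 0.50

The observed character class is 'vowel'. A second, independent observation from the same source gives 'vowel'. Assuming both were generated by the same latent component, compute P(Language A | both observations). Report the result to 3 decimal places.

0.411

Apply Bayes' rule: the posterior for each component is proportional to its prior times its likelihood at x.
Since both observations come from the same component, the likelihood for component k is f_k(x₁)·f_k(x₂).
  L_A = [P(vowel | comp) = 0.55] × [0.55] = 0.3025
  L_B = [P(vowel | comp) = 0.09] × [0.09] = 0.0081
  L_C = [P(vowel | comp) = 0.14] × [0.14] = 0.0196
  L_D = [P(vowel | comp) = 0.37] × [0.37] = 0.1369
Weight by the priors:
  P(Z=A)·L_A = 0.17 × 0.3025 = 0.051425
  P(Z=B)·L_B = 0.11 × 0.0081 = 0.000891
  P(Z=C)·L_C = 0.22 × 0.0196 = 0.004312
  P(Z=D)·L_D = 0.50 × 0.1369 = 0.06845
Sum: 0.051425 + 0.000891 + 0.004312 + 0.06845 = 0.125078
P(Language A | x) = 0.051425 / 0.125078 ≈ 0.411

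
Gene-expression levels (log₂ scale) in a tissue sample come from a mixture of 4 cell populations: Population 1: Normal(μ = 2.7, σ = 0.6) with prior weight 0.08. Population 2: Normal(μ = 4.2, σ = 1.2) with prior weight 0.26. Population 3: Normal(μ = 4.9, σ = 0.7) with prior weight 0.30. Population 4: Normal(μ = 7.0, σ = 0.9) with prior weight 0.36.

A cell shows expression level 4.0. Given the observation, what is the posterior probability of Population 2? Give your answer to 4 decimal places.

The responsibility of component k is P(Z=k) f_k(x) divided by Σ_j P(Z=j) f_j(x).
Normal densities:
  f_1 = 0.0635877
  f_2 = 0.327866
  f_3 = 0.249376
  f_4 = 0.00171364
Multiply by the mixture weights:
  P(Z=1)·f_1 = 0.08 × 0.0635877 = 0.00508702
  P(Z=2)·f_2 = 0.26 × 0.327866 = 0.0852453
  P(Z=3)·f_3 = 0.30 × 0.249376 = 0.0748127
  P(Z=4)·f_4 = 0.36 × 0.00171364 = 0.000616912
Sum: 0.00508702 + 0.0852453 + 0.0748127 + 0.000616912 = 0.165762
P(Population 2 | 4.0) = 0.0852453 / 0.165762 ≈ 0.5143

0.5143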